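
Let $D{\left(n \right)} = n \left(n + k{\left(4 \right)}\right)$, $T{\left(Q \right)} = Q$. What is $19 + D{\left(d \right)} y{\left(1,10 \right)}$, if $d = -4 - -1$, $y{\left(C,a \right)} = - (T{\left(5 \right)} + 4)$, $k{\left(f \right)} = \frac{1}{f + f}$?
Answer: $- \frac{469}{8} \approx -58.625$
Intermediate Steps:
$k{\left(f \right)} = \frac{1}{2 f}$
$y{\left(C,a \right)} = -9$ ($y{\left(C,a \right)} = - (5 + 4) = \left(-1\right) 9 = -9$)
$d = -3$ ($d = -4 + 1 = -3$)
$D{\left(n \right)} = n \left(\frac{1}{8} + n\right)$ ($D{\left(n \right)} = n \left(n + \frac{1}{2 \cdot 4}\right) = n \left(n + \frac{1}{2} \cdot \frac{1}{4}\right) = n \left(n + \frac{1}{8}\right) = n \left(\frac{1}{8} + n\right)$)
$19 + D{\left(d \right)} y{\left(1,10 \right)} = 19 + - 3 \left(\frac{1}{8} - 3\right) \left(-9\right) = 19 + \left(-3\right) \left(- \frac{23}{8}\right) \left(-9\right) = 19 + \frac{69}{8} \left(-9\right) = 19 - \frac{621}{8} = - \frac{469}{8}$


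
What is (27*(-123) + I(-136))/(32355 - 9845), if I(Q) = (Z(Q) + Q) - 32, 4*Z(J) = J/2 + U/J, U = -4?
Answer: -95363/612272 ≈ -0.15575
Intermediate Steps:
Z(J) = -1/J + J/8 (Z(J) = (J/2 - 4/J)/4 = -1/J + J/8)
I(Q) = -32 - 1/Q + 9*Q/8 (I(Q) = ((-1/Q + Q/8) + Q) - 32 = (-1/Q + 9*Q/8) - 32 = -32 - 1/Q + 9*Q/8)
(27*(-123) + I(-136))/(32355 - 9845) = (27*(-123) + (-32 - 1/(-136) + (9/8)*(-136)))/(32355 - 9845) = (-3321 + (-32 - 1*(-1/136) - 153))/22510 = (-3321 + (-32 + 1/136 - 153))*(1/22510) = (-3321 - 25159/136)*(1/22510) = -476815/136*1/22510 = -95363/612272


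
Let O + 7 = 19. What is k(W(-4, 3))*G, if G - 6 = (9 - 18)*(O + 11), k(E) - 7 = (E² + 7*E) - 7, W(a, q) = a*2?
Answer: -1608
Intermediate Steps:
W(a, q) = 2*a
O = 12 (O = -7 + 19 = 12)
k(E) = E² + 7*E (k(E) = 7 + ((E² + 7*E) - 7) = 7 + (-7 + E² + 7*E) = E² + 7*E)
G = -201 (G = 6 + (9 - 18)*(12 + 11) = 6 - 9*23 = 6 - 207 = -201)
k(W(-4, 3))*G = ((2*(-4))*(7 + 2*(-4)))*(-201) = -8*(7 - 8)*(-201) = -8*(-1)*(-201) = 8*(-201) = -1608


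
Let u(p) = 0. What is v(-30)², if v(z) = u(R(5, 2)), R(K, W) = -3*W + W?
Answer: 0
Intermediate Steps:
R(K, W) = -2*W
v(z) = 0
v(-30)² = 0² = 0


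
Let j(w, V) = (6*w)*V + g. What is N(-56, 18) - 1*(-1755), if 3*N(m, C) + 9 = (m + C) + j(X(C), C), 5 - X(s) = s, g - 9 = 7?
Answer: 3830/3 ≈ 1276.7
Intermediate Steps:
g = 16 (g = 9 + 7 = 16)
X(s) = 5 - s
j(w, V) = 16 + 6*V*w (j(w, V) = (6*w)*V + 16 = 6*V*w + 16 = 16 + 6*V*w)
N(m, C) = 7/3 + C/3 + m/3 + 2*C*(5 - C) (N(m, C) = -3 + ((m + C) + (16 + 6*C*(5 - C)))/3 = -3 + ((C + m) + (16 + 6*C*(5 - C)))/3 = -3 + (16 + C + m + 6*C*(5 - C))/3 = -3 + (16/3 + C/3 + m/3 + 2*C*(5 - C)) = 7/3 + C/3 + m/3 + 2*C*(5 - C))
N(-56, 18) - 1*(-1755) = (7/3 + (⅓)*18 + (⅓)*(-56) - 2*18*(-5 + 18)) - 1*(-1755) = (7/3 + 6 - 56/3 - 2*18*13) + 1755 = (7/3 + 6 - 56/3 - 468) + 1755 = -1435/3 + 1755 = 3830/3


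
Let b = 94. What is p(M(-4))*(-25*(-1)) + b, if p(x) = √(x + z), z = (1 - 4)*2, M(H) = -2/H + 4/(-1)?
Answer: 94 + 25*I*√38/2 ≈ 94.0 + 77.055*I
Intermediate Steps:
M(H) = -4 - 2/H (M(H) = -2/H + 4*(-1) = -2/H - 4 = -4 - 2/H)
z = -6 (z = -3*2 = -6)
p(x) = √(-6 + x) (p(x) = √(x - 6) = √(-6 + x))
p(M(-4))*(-25*(-1)) + b = √(-6 + (-4 - 2/(-4)))*(-25*(-1)) + 94 = √(-6 + (-4 - 2*(-¼)))*25 + 94 = √(-6 + (-4 + ½))*25 + 94 = √(-6 - 7/2)*25 + 94 = √(-19/2)*25 + 94 = (I*√38/2)*25 + 94 = 25*I*√38/2 + 94 = 94 + 25*I*√38/2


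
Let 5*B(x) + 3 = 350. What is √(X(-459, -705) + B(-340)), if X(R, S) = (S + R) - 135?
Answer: 2*I*√7685/5 ≈ 35.066*I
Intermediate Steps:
X(R, S) = -135 + R + S (X(R, S) = (R + S) - 135 = -135 + R + S)
B(x) = 347/5 (B(x) = -⅗ + (⅕)*350 = -⅗ + 70 = 347/5)
√(X(-459, -705) + B(-340)) = √((-135 - 459 - 705) + 347/5) = √(-1299 + 347/5) = √(-6148/5) = 2*I*√7685/5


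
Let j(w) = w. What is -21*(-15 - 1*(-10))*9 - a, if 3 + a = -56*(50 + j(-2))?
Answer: 3636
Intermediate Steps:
a = -2691 (a = -3 - 56*(50 - 2) = -3 - 56*48 = -3 - 2688 = -2691)
-21*(-15 - 1*(-10))*9 - a = -21*(-15 - 1*(-10))*9 - 1*(-2691) = -21*(-15 + 10)*9 + 2691 = -21*(-5)*9 + 2691 = 105*9 + 2691 = 945 + 2691 = 3636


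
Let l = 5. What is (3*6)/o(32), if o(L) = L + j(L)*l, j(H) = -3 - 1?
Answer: 3/2 ≈ 1.5000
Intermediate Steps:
j(H) = -4
o(L) = -20 + L (o(L) = L - 4*5 = L - 20 = -20 + L)
(3*6)/o(32) = (3*6)/(-20 + 32) = 18/12 = 18*(1/12) = 3/2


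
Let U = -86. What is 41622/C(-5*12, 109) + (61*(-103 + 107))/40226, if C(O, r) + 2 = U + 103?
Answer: 279048372/100565 ≈ 2774.8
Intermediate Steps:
C(O, r) = 15 (C(O, r) = -2 + (-86 + 103) = -2 + 17 = 15)
41622/C(-5*12, 109) + (61*(-103 + 107))/40226 = 41622/15 + (61*(-103 + 107))/40226 = 41622*(1/15) + (61*4)*(1/40226) = 13874/5 + 244*(1/40226) = 13874/5 + 122/20113 = 279048372/100565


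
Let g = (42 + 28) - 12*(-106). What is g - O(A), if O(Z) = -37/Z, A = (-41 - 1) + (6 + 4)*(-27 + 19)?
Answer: 163687/122 ≈ 1341.7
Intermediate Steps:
A = -122 (A = -42 + 10*(-8) = -42 - 80 = -122)
g = 1342 (g = 70 + 1272 = 1342)
g - O(A) = 1342 - (-37)/(-122) = 1342 - (-37)*(-1)/122 = 1342 - 1*37/122 = 1342 - 37/122 = 163687/122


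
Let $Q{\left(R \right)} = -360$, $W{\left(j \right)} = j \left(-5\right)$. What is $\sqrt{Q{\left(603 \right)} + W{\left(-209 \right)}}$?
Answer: $\sqrt{685} \approx 26.173$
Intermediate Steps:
$W{\left(j \right)} = - 5 j$
$\sqrt{Q{\left(603 \right)} + W{\left(-209 \right)}} = \sqrt{-360 - -1045} = \sqrt{-360 + 1045} = \sqrt{685}$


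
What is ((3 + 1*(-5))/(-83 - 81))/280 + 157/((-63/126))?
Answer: -7209439/22960 ≈ -314.00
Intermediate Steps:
((3 + 1*(-5))/(-83 - 81))/280 + 157/((-63/126)) = ((3 - 5)/(-164))*(1/280) + 157/((-63*1/126)) = -2*(-1/164)*(1/280) + 157/(-½) = (1/82)*(1/280) + 157*(-2) = 1/22960 - 314 = -7209439/22960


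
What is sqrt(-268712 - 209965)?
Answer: I*sqrt(478677) ≈ 691.87*I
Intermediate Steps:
sqrt(-268712 - 209965) = sqrt(-478677) = I*sqrt(478677)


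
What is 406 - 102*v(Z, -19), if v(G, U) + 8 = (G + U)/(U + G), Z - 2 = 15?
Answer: 1120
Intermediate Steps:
Z = 17 (Z = 2 + 15 = 17)
v(G, U) = -7 (v(G, U) = -8 + (G + U)/(U + G) = -8 + (G + U)/(G + U) = -8 + 1 = -7)
406 - 102*v(Z, -19) = 406 - 102*(-7) = 406 + 714 = 1120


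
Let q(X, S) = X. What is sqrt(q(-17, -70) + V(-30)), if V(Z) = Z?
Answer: I*sqrt(47) ≈ 6.8557*I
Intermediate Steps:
sqrt(q(-17, -70) + V(-30)) = sqrt(-17 - 30) = sqrt(-47) = I*sqrt(47)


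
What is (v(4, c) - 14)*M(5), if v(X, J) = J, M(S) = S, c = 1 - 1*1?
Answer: -70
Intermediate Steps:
c = 0 (c = 1 - 1 = 0)
(v(4, c) - 14)*M(5) = (0 - 14)*5 = -14*5 = -70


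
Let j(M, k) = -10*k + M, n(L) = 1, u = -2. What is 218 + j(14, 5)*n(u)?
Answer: 182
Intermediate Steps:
j(M, k) = M - 10*k
218 + j(14, 5)*n(u) = 218 + (14 - 10*5)*1 = 218 + (14 - 50)*1 = 218 - 36*1 = 218 - 36 = 182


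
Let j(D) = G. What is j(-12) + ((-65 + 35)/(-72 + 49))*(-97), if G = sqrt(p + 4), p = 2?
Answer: -2910/23 + sqrt(6) ≈ -124.07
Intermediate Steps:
G = sqrt(6) (G = sqrt(2 + 4) = sqrt(6) ≈ 2.4495)
j(D) = sqrt(6)
j(-12) + ((-65 + 35)/(-72 + 49))*(-97) = sqrt(6) + ((-65 + 35)/(-72 + 49))*(-97) = sqrt(6) - 30/(-23)*(-97) = sqrt(6) - 30*(-1/23)*(-97) = sqrt(6) + (30/23)*(-97) = sqrt(6) - 2910/23 = -2910/23 + sqrt(6)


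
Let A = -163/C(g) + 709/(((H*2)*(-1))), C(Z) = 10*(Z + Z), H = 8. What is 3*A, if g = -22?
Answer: -116007/880 ≈ -131.83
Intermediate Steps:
C(Z) = 20*Z (C(Z) = 10*(2*Z) = 20*Z)
A = -38669/880 (A = -163/(20*(-22)) + 709/(((8*2)*(-1))) = -163/(-440) + 709/((16*(-1))) = -163*(-1/440) + 709/(-16) = 163/440 + 709*(-1/16) = 163/440 - 709/16 = -38669/880 ≈ -43.942)
3*A = 3*(-38669/880) = -116007/880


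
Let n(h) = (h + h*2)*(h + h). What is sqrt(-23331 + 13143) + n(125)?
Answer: 93750 + 6*I*sqrt(283) ≈ 93750.0 + 100.94*I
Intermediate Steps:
n(h) = 6*h**2 (n(h) = (h + 2*h)*(2*h) = (3*h)*(2*h) = 6*h**2)
sqrt(-23331 + 13143) + n(125) = sqrt(-23331 + 13143) + 6*125**2 = sqrt(-10188) + 6*15625 = 6*I*sqrt(283) + 93750 = 93750 + 6*I*sqrt(283)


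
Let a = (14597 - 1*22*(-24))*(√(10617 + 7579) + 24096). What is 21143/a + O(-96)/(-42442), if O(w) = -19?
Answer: 47118054508069/93176744263363750 - 21143*√4549/4390780088750 ≈ 0.00050536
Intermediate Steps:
a = 364452000 + 30250*√4549 (a = (14597 - 22*(-24))*(√18196 + 24096) = (14597 + 528)*(2*√4549 + 24096) = 15125*(24096 + 2*√4549) = 364452000 + 30250*√4549 ≈ 3.6649e+8)
21143/a + O(-96)/(-42442) = 21143/(364452000 + 30250*√4549) - 19/(-42442) = 21143/(364452000 + 30250*√4549) - 19*(-1/42442) = 21143/(364452000 + 30250*√4549) + 19/42442 = 19/42442 + 21143/(364452000 + 30250*√4549)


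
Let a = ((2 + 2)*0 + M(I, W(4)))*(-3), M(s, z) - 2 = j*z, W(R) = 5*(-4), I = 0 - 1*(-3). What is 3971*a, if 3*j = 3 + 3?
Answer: 452694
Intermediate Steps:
j = 2 (j = (3 + 3)/3 = (⅓)*6 = 2)
I = 3 (I = 0 + 3 = 3)
W(R) = -20
M(s, z) = 2 + 2*z
a = 114 (a = ((2 + 2)*0 + (2 + 2*(-20)))*(-3) = (4*0 + (2 - 40))*(-3) = (0 - 38)*(-3) = -38*(-3) = 114)
3971*a = 3971*114 = 452694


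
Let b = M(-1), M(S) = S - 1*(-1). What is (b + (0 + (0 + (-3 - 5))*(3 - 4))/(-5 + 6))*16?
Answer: 128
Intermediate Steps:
M(S) = 1 + S (M(S) = S + 1 = 1 + S)
b = 0 (b = 1 - 1 = 0)
(b + (0 + (0 + (-3 - 5))*(3 - 4))/(-5 + 6))*16 = (0 + (0 + (0 + (-3 - 5))*(3 - 4))/(-5 + 6))*16 = (0 + (0 + (0 - 8)*(-1))/1)*16 = (0 + (0 - 8*(-1))*1)*16 = (0 + (0 + 8)*1)*16 = (0 + 8*1)*16 = (0 + 8)*16 = 8*16 = 128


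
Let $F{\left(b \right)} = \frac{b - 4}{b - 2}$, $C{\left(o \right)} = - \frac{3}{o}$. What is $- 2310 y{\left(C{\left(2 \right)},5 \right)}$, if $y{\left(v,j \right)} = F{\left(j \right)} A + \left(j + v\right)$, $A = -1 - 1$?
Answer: $-6545$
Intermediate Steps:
$F{\left(b \right)} = \frac{-4 + b}{-2 + b}$
$A = -2$
$y{\left(v,j \right)} = j + v - \frac{2 \left(-4 + j\right)}{-2 + j}$ ($y{\left(v,j \right)} = \frac{-4 + j}{-2 + j} \left(-2\right) + \left(j + v\right) = - \frac{2 \left(-4 + j\right)}{-2 + j} + \left(j + v\right) = j + v - \frac{2 \left(-4 + j\right)}{-2 + j}$)
$- 2310 y{\left(C{\left(2 \right)},5 \right)} = - 2310 \frac{8 - 10 + \left(-2 + 5\right) \left(5 - \frac{3}{2}\right)}{-2 + 5} = - 2310 \frac{8 - 10 + 3 \left(5 - \frac{3}{2}\right)}{3} = - 2310 \frac{8 - 10 + 3 \cdot \frac{7}{2}}{3} = - 2310 \frac{8 - 10 + \frac{21}{2}}{3} = - 2310 \cdot \frac{1}{3} \cdot \frac{17}{2} = \left(-2310\right) \frac{17}{6} = -6545$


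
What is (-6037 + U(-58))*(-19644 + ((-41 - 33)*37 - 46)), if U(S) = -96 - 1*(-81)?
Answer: 135734256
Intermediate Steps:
U(S) = -15 (U(S) = -96 + 81 = -15)
(-6037 + U(-58))*(-19644 + ((-41 - 33)*37 - 46)) = (-6037 - 15)*(-19644 + ((-41 - 33)*37 - 46)) = -6052*(-19644 + (-74*37 - 46)) = -6052*(-19644 + (-2738 - 46)) = -6052*(-19644 - 2784) = -6052*(-22428) = 135734256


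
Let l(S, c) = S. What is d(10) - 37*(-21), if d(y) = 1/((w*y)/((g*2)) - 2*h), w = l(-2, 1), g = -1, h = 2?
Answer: 4663/6 ≈ 777.17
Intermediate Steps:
w = -2
d(y) = 1/(-4 + y) (d(y) = 1/((-2*y)/((-1*2)) - 2*2) = 1/(-2*y/(-2) - 4) = 1/(-2*y*(-½) - 4) = 1/(y - 4) = 1/(-4 + y))
d(10) - 37*(-21) = 1/(-4 + 10) - 37*(-21) = 1/6 + 777 = ⅙ + 777 = 4663/6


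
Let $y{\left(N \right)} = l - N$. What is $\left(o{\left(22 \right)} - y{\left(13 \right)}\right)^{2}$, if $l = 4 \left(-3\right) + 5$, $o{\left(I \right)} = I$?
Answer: $1764$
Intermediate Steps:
$l = -7$ ($l = -12 + 5 = -7$)
$y{\left(N \right)} = -7 - N$
$\left(o{\left(22 \right)} - y{\left(13 \right)}\right)^{2} = \left(22 - \left(-7 - 13\right)\right)^{2} = \left(22 - -20\right)^{2} = \left(22 + 20\right)^{2} = 42^{2} = 1764$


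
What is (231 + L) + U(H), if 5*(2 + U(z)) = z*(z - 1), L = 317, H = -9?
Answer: 564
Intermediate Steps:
U(z) = -2 + z*(-1 + z)/5 (U(z) = -2 + (z*(z - 1))/5 = -2 + (z*(-1 + z))/5 = -2 + z*(-1 + z)/5)
(231 + L) + U(H) = (231 + 317) + (-2 - ⅕*(-9) + (⅕)*(-9)²) = 548 + (-2 + 9/5 + (⅕)*81) = 548 + (-2 + 9/5 + 81/5) = 548 + 16 = 564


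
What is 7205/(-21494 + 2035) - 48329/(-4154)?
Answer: 2670101/237046 ≈ 11.264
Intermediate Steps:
7205/(-21494 + 2035) - 48329/(-4154) = 7205/(-19459) - 48329*(-1/4154) = 7205*(-1/19459) + 1559/134 = -655/1769 + 1559/134 = 2670101/237046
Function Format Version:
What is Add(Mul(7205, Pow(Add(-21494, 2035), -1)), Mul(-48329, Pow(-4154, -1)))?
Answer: Rational(2670101, 237046) ≈ 11.264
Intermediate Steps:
Add(Mul(7205, Pow(Add(-21494, 2035), -1)), Mul(-48329, Pow(-4154, -1))) = Add(Mul(7205, Pow(-19459, -1)), Mul(-48329, Rational(-1, 4154))) = Add(Mul(7205, Rational(-1, 19459)), Rational(1559, 134)) = Add(Rational(-655, 1769), Rational(1559, 134)) = Rational(2670101, 237046)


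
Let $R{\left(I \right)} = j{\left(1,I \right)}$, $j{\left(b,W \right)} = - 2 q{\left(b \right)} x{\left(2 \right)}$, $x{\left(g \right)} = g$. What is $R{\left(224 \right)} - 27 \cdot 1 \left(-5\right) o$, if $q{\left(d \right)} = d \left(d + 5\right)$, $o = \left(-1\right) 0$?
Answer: $-24$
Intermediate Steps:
$o = 0$
$q{\left(d \right)} = d \left(5 + d\right)$
$j{\left(b,W \right)} = - 4 b \left(5 + b\right)$ ($j{\left(b,W \right)} = - 2 b \left(5 + b\right) 2 = - 4 b \left(5 + b\right)$)
$R{\left(I \right)} = -24$ ($R{\left(I \right)} = \left(-4\right) 1 \left(5 + 1\right) = \left(-4\right) 1 \cdot 6 = -24$)
$R{\left(224 \right)} - 27 \cdot 1 \left(-5\right) o = -24 - 27 \cdot 1 \left(-5\right) 0 = -24 - 27 \left(\left(-5\right) 0\right) = -24 - 27 \cdot 0 = -24 - 0 = -24 + 0 = -24$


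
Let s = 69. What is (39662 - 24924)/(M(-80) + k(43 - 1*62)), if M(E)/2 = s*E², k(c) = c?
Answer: 14738/883181 ≈ 0.016687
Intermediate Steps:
M(E) = 138*E² (M(E) = 2*(69*E²) = 138*E²)
(39662 - 24924)/(M(-80) + k(43 - 1*62)) = (39662 - 24924)/(138*(-80)² + (43 - 1*62)) = 14738/(138*6400 + (43 - 62)) = 14738/(883200 - 19) = 14738/883181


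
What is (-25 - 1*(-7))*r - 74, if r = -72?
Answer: 1222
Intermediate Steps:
(-25 - 1*(-7))*r - 74 = (-25 - 1*(-7))*(-72) - 74 = (-25 + 7)*(-72) - 74 = -18*(-72) - 74 = 1296 - 74 = 1222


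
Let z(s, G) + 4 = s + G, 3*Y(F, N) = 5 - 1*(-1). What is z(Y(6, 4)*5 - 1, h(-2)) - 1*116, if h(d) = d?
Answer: -113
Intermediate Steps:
Y(F, N) = 2 (Y(F, N) = (5 - 1*(-1))/3 = (5 + 1)/3 = (⅓)*6 = 2)
z(s, G) = -4 + G + s (z(s, G) = -4 + (s + G) = -4 + (G + s) = -4 + G + s)
z(Y(6, 4)*5 - 1, h(-2)) - 1*116 = (-4 - 2 + (2*5 - 1)) - 1*116 = (-4 - 2 + (10 - 1)) - 116 = (-4 - 2 + 9) - 116 = 3 - 116 = -113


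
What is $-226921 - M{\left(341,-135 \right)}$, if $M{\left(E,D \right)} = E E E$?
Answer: $-39878742$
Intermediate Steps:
$M{\left(E,D \right)} = E^{3}$ ($M{\left(E,D \right)} = E^{2} E = E^{3}$)
$-226921 - M{\left(341,-135 \right)} = -226921 - 341^{3} = -226921 - 39651821 = -39878742$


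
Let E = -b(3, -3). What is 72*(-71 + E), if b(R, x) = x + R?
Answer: -5112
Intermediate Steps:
b(R, x) = R + x
E = 0 (E = -(3 - 3) = -1*0 = 0)
72*(-71 + E) = 72*(-71 + 0) = 72*(-71) = -5112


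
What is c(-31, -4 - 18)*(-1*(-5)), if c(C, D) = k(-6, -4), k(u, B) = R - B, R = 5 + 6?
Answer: 75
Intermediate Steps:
R = 11
k(u, B) = 11 - B
c(C, D) = 15 (c(C, D) = 11 - 1*(-4) = 11 + 4 = 15)
c(-31, -4 - 18)*(-1*(-5)) = 15*(-1*(-5)) = 15*5 = 75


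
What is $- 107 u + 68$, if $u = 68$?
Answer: $-7208$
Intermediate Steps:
$- 107 u + 68 = \left(-107\right) 68 + 68 = -7276 + 68 = -7208$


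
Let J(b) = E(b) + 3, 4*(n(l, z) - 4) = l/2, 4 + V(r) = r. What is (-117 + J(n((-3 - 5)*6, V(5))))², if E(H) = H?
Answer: 13456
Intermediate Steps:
V(r) = -4 + r
n(l, z) = 4 + l/8 (n(l, z) = 4 + (l/2)/4 = 4 + l/8)
J(b) = 3 + b (J(b) = b + 3 = 3 + b)
(-117 + J(n((-3 - 5)*6, V(5))))² = (-117 + (3 + (4 + ((-3 - 5)*6)/8)))² = (-117 + (3 + (4 + (-8*6)/8)))² = (-117 + (3 + (4 + (⅛)*(-48))))² = (-117 + (3 + (4 - 6)))² = (-117 + (3 - 2))² = (-117 + 1)² = (-116)² = 13456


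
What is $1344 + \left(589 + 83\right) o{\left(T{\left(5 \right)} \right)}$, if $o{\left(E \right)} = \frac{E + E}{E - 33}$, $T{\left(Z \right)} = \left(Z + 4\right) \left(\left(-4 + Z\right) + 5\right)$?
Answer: $4800$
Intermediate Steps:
$T{\left(Z \right)} = \left(1 + Z\right) \left(4 + Z\right)$ ($T{\left(Z \right)} = \left(4 + Z\right) \left(1 + Z\right) = \left(1 + Z\right) \left(4 + Z\right)$)
$o{\left(E \right)} = \frac{2 E}{-33 + E}$
$1344 + \left(589 + 83\right) o{\left(T{\left(5 \right)} \right)} = 1344 + \left(589 + 83\right) \frac{2 \left(4 + 5^{2} + 5 \cdot 5\right)}{-33 + \left(4 + 5^{2} + 5 \cdot 5\right)} = 1344 + 672 \frac{2 \left(4 + 25 + 25\right)}{-33 + \left(4 + 25 + 25\right)} = 1344 + 672 \cdot 2 \cdot 54 \frac{1}{-33 + 54} = 1344 + 672 \cdot 2 \cdot 54 \cdot \frac{1}{21} = 1344 + 672 \cdot \frac{36}{7} = 1344 + 3456 = 4800$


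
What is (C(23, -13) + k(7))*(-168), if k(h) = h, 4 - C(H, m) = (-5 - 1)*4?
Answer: -5880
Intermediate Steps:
C(H, m) = 28 (C(H, m) = 4 - (-5 - 1)*4 = 4 - (-6)*4 = 4 - 1*(-24) = 4 + 24 = 28)
(C(23, -13) + k(7))*(-168) = (28 + 7)*(-168) = 35*(-168) = -5880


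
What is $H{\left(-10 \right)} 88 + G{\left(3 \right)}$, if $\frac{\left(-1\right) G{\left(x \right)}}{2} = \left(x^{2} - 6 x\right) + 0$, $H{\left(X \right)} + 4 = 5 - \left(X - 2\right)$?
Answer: $1162$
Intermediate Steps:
$H{\left(X \right)} = 3 - X$ ($H{\left(X \right)} = -4 - \left(-7 + X\right) = 3 - X$)
$G{\left(x \right)} = - 2 x^{2} + 12 x$ ($G{\left(x \right)} = - 2 \left(\left(x^{2} - 6 x\right) + 0\right) = - 2 \left(x^{2} - 6 x\right) = - 2 x^{2} + 12 x$)
$H{\left(-10 \right)} 88 + G{\left(3 \right)} = \left(3 - -10\right) 88 + 2 \cdot 3 \left(6 - 3\right) = \left(3 + 10\right) 88 + 2 \cdot 3 \left(6 - 3\right) = 13 \cdot 88 + 2 \cdot 3 \cdot 3 = 1144 + 18 = 1162$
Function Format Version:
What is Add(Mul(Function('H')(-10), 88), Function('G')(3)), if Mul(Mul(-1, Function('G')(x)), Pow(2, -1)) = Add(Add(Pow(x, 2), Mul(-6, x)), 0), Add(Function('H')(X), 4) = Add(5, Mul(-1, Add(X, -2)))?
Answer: 1162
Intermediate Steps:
Function('H')(X) = Add(3, Mul(-1, X)) (Function('H')(X) = Add(-4, Add(5, Mul(-1, Add(X, -2)))) = Add(-4, Add(5, Mul(-1, Add(-2, X)))) = Add(-4, Add(5, Add(2, Mul(-1, X)))) = Add(-4, Add(7, Mul(-1, X))) = Add(3, Mul(-1, X)))
Function('G')(x) = Add(Mul(-2, Pow(x, 2)), Mul(12, x)) (Function('G')(x) = Mul(-2, Add(Add(Pow(x, 2), Mul(-6, x)), 0)) = Mul(-2, Add(Pow(x, 2), Mul(-6, x))) = Add(Mul(-2, Pow(x, 2)), Mul(12, x)))
Add(Mul(Function('H')(-10), 88), Function('G')(3)) = Add(Mul(Add(3, Mul(-1, -10)), 88), Mul(2, 3, Add(6, Mul(-1, 3)))) = Add(Mul(Add(3, 10), 88), Mul(2, 3, Add(6, -3))) = Add(Mul(13, 88), Mul(2, 3, 3)) = Add(1144, 18) = 1162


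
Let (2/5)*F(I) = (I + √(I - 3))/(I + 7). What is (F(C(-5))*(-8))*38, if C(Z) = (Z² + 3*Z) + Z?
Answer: -950/3 - 190*√2/3 ≈ -406.23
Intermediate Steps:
C(Z) = Z² + 4*Z
F(I) = 5*(I + √(-3 + I))/(2*(7 + I)) (F(I) = 5*((I + √(I - 3))/(I + 7))/2 = 5*((I + √(-3 + I))/(7 + I))/2 = 5*(I + √(-3 + I))/(2*(7 + I)))
(F(C(-5))*(-8))*38 = ((5*(-5*(4 - 5) + √(-3 - 5*(4 - 5)))/(2*(7 - 5*(4 - 5))))*(-8))*38 = ((5*(-5*(-1) + √(-3 - 5*(-1)))/(2*(7 - 5*(-1))))*(-8))*38 = ((5*(5 + √(-3 + 5))/(2*(7 + 5)))*(-8))*38 = (((5/2)*(5 + √2)/12)*(-8))*38 = (((5/2)*(1/12)*(5 + √2))*(-8))*38 = ((25/24 + 5*√2/24)*(-8))*38 = (-25/3 - 5*√2/3)*38 = -950/3 - 190*√2/3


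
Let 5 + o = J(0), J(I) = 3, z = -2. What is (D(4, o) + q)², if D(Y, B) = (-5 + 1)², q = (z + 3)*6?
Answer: 484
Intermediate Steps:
o = -2 (o = -5 + 3 = -2)
q = 6 (q = (-2 + 3)*6 = 1*6 = 6)
D(Y, B) = 16 (D(Y, B) = (-4)² = 16)
(D(4, o) + q)² = (16 + 6)² = 22² = 484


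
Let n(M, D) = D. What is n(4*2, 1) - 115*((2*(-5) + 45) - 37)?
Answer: 231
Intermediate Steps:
n(4*2, 1) - 115*((2*(-5) + 45) - 37) = 1 - 115*((2*(-5) + 45) - 37) = 1 - 115*((-10 + 45) - 37) = 1 - 115*(35 - 37) = 1 - 115*(-2) = 1 + 230 = 231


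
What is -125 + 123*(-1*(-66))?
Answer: 7993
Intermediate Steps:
-125 + 123*(-1*(-66)) = -125 + 123*66 = -125 + 8118 = 7993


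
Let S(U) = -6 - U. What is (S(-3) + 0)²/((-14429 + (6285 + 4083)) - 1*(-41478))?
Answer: 9/37417 ≈ 0.00024053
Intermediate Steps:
(S(-3) + 0)²/((-14429 + (6285 + 4083)) - 1*(-41478)) = ((-6 - 1*(-3)) + 0)²/((-14429 + (6285 + 4083)) - 1*(-41478)) = ((-6 + 3) + 0)²/((-14429 + 10368) + 41478) = (-3 + 0)²/(-4061 + 41478) = (-3)²/37417 = 9*(1/37417) = 9/37417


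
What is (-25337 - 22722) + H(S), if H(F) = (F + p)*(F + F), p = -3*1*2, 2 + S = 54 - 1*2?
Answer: -43659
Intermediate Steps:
S = 50 (S = -2 + (54 - 1*2) = -2 + (54 - 2) = -2 + 52 = 50)
p = -6 (p = -3*2 = -6)
H(F) = 2*F*(-6 + F) (H(F) = (F - 6)*(F + F) = (-6 + F)*(2*F) = 2*F*(-6 + F))
(-25337 - 22722) + H(S) = (-25337 - 22722) + 2*50*(-6 + 50) = -48059 + 2*50*44 = -48059 + 4400 = -43659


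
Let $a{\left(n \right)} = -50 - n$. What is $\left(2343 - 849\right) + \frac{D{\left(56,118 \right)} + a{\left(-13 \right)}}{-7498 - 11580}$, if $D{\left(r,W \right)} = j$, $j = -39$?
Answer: $\frac{14251304}{9539} \approx 1494.0$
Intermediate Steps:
$D{\left(r,W \right)} = -39$
$\left(2343 - 849\right) + \frac{D{\left(56,118 \right)} + a{\left(-13 \right)}}{-7498 - 11580} = \left(2343 - 849\right) + \frac{-39 - 37}{-7498 - 11580} = 1494 + \frac{-39 + \left(-50 + 13\right)}{-19078} = 1494 + \left(-39 - 37\right) \left(- \frac{1}{19078}\right) = 1494 - - \frac{38}{9539} = 1494 + \frac{38}{9539} = \frac{14251304}{9539}$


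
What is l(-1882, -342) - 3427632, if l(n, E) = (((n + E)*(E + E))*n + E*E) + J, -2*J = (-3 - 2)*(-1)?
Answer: -5732478365/2 ≈ -2.8662e+9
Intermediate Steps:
J = -5/2 (J = -(-3 - 2)*(-1)/2 = -(-5)*(-1)/2 = -½*5 = -5/2 ≈ -2.5000)
l(n, E) = -5/2 + E² + 2*E*n*(E + n) (l(n, E) = (((n + E)*(E + E))*n + E*E) - 5/2 = (((E + n)*(2*E))*n + E²) - 5/2 = ((2*E*(E + n))*n + E²) - 5/2 = (2*E*n*(E + n) + E²) - 5/2 = (E² + 2*E*n*(E + n)) - 5/2 = -5/2 + E² + 2*E*n*(E + n))
l(-1882, -342) - 3427632 = (-5/2 + (-342)² + 2*(-342)*(-1882)² + 2*(-1882)*(-342)²) - 3427632 = (-5/2 + 116964 + 2*(-342)*3541924 + 2*(-1882)*116964) - 3427632 = (-5/2 + 116964 - 2422676016 - 440252496) - 3427632 = -5725623101/2 - 3427632 = -5732478365/2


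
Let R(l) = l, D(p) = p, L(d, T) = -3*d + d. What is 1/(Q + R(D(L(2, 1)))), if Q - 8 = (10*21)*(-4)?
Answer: -1/836 ≈ -0.0011962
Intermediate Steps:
L(d, T) = -2*d
Q = -832 (Q = 8 + (10*21)*(-4) = 8 + 210*(-4) = 8 - 840 = -832)
1/(Q + R(D(L(2, 1)))) = 1/(-832 - 2*2) = 1/(-832 - 4) = 1/(-836) = -1/836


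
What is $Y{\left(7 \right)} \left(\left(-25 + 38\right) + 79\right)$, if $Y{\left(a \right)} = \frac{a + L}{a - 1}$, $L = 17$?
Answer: $368$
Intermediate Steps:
$Y{\left(a \right)} = \frac{17 + a}{-1 + a}$ ($Y{\left(a \right)} = \frac{a + 17}{a - 1} = \frac{17 + a}{-1 + a}$)
$Y{\left(7 \right)} \left(\left(-25 + 38\right) + 79\right) = \frac{17 + 7}{-1 + 7} \left(\left(-25 + 38\right) + 79\right) = \frac{1}{6} \cdot 24 \left(13 + 79\right) = \frac{1}{6} \cdot 24 \cdot 92 = 4 \cdot 92 = 368$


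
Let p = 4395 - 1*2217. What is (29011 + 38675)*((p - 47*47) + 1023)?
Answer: 67144512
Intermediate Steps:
p = 2178 (p = 4395 - 2217 = 2178)
(29011 + 38675)*((p - 47*47) + 1023) = (29011 + 38675)*((2178 - 47*47) + 1023) = 67686*((2178 - 1*2209) + 1023) = 67686*((2178 - 2209) + 1023) = 67686*(-31 + 1023) = 67686*992 = 67144512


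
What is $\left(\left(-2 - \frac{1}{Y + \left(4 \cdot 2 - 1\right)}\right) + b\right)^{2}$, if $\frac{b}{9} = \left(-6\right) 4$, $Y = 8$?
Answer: $\frac{10699441}{225} \approx 47553.0$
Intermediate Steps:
$b = -216$ ($b = 9 \left(\left(-6\right) 4\right) = 9 \left(-24\right) = -216$)
$\left(\left(-2 - \frac{1}{Y + \left(4 \cdot 2 - 1\right)}\right) + b\right)^{2} = \left(\left(-2 - \frac{1}{8 + \left(4 \cdot 2 - 1\right)}\right) - 216\right)^{2} = \left(\left(-2 - \frac{1}{8 + \left(8 - 1\right)}\right) - 216\right)^{2} = \left(\left(-2 - \frac{1}{8 + 7}\right) - 216\right)^{2} = \left(\left(-2 - \frac{1}{15}\right) - 216\right)^{2} = \left(- \frac{31}{15} - 216\right)^{2} = \left(- \frac{3271}{15}\right)^{2} = \frac{10699441}{225}$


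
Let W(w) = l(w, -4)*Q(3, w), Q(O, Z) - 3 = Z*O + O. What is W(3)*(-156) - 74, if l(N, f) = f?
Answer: 9286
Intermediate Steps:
Q(O, Z) = 3 + O + O*Z (Q(O, Z) = 3 + (Z*O + O) = 3 + (O*Z + O) = 3 + (O + O*Z) = 3 + O + O*Z)
W(w) = -24 - 12*w (W(w) = -4*(3 + 3 + 3*w) = -4*(6 + 3*w) = -24 - 12*w)
W(3)*(-156) - 74 = (-24 - 12*3)*(-156) - 74 = (-24 - 36)*(-156) - 74 = -60*(-156) - 74 = 9360 - 74 = 9286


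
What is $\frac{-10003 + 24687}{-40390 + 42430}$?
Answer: $\frac{3671}{510} \approx 7.198$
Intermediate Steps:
$\frac{-10003 + 24687}{-40390 + 42430} = \frac{14684}{2040} = 14684 \cdot \frac{1}{2040} = \frac{3671}{510}$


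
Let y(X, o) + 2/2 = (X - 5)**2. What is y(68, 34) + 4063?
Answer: 8031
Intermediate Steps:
y(X, o) = -1 + (-5 + X)**2 (y(X, o) = -1 + (X - 5)**2 = -1 + (-5 + X)**2)
y(68, 34) + 4063 = (-1 + (-5 + 68)**2) + 4063 = (-1 + 63**2) + 4063 = (-1 + 3969) + 4063 = 3968 + 4063 = 8031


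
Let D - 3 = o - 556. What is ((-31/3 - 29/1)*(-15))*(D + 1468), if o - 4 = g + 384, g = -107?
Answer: 705640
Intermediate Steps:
o = 281 (o = 4 + (-107 + 384) = 4 + 277 = 281)
D = -272 (D = 3 + (281 - 556) = 3 - 275 = -272)
((-31/3 - 29/1)*(-15))*(D + 1468) = ((-31/3 - 29/1)*(-15))*(-272 + 1468) = ((-31*⅓ - 29*1)*(-15))*1196 = ((-31/3 - 29)*(-15))*1196 = -118/3*(-15)*1196 = 590*1196 = 705640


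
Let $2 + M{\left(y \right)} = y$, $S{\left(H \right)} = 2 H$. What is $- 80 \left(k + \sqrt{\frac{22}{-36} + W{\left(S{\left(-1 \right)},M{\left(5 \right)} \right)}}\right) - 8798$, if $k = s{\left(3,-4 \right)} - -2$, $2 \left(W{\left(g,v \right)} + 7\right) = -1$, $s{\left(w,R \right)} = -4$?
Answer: $-8638 - \frac{80 i \sqrt{73}}{3} \approx -8638.0 - 227.84 i$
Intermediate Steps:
$M{\left(y \right)} = -2 + y$
$W{\left(g,v \right)} = - \frac{15}{2}$ ($W{\left(g,v \right)} = -7 + \frac{1}{2} \left(-1\right) = -7 - \frac{1}{2} = - \frac{15}{2}$)
$k = -2$ ($k = -4 - -2 = -4 + 2 = -2$)
$- 80 \left(k + \sqrt{\frac{22}{-36} + W{\left(S{\left(-1 \right)},M{\left(5 \right)} \right)}}\right) - 8798 = - 80 \left(-2 + \sqrt{\frac{22}{-36} - \frac{15}{2}}\right) - 8798 = - 80 \left(-2 + \sqrt{22 \left(- \frac{1}{36}\right) - \frac{15}{2}}\right) - 8798 = - 80 \left(-2 + \sqrt{- \frac{11}{18} - \frac{15}{2}}\right) - 8798 = - 80 \left(-2 + \sqrt{- \frac{73}{9}}\right) - 8798 = - 80 \left(-2 + \frac{i \sqrt{73}}{3}\right) - 8798 = \left(160 - \frac{80 i \sqrt{73}}{3}\right) - 8798 = -8638 - \frac{80 i \sqrt{73}}{3}$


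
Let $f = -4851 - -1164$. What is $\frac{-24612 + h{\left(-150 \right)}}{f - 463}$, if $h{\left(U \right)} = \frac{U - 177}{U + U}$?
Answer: $\frac{2461091}{415000} \approx 5.9303$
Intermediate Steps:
$h{\left(U \right)} = \frac{-177 + U}{2 U}$
$f = -3687$ ($f = -4851 + 1164 = -3687$)
$\frac{-24612 + h{\left(-150 \right)}}{f - 463} = \frac{-24612 + \frac{-177 - 150}{2 \left(-150\right)}}{-3687 - 463} = \frac{-24612 + \frac{1}{2} \left(- \frac{1}{150}\right) \left(-327\right)}{-4150} = \left(-24612 + \frac{109}{100}\right) \left(- \frac{1}{4150}\right) = \left(- \frac{2461091}{100}\right) \left(- \frac{1}{4150}\right) = \frac{2461091}{415000}$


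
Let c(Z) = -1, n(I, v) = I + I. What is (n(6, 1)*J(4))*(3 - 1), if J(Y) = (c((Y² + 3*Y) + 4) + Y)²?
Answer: 216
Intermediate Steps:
n(I, v) = 2*I
J(Y) = (-1 + Y)²
(n(6, 1)*J(4))*(3 - 1) = ((2*6)*(-1 + 4)²)*(3 - 1) = (12*3²)*2 = (12*9)*2 = 108*2 = 216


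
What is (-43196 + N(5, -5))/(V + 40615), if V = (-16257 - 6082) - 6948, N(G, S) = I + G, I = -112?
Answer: -43303/11328 ≈ -3.8227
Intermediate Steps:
N(G, S) = -112 + G
V = -29287 (V = -22339 - 6948 = -29287)
(-43196 + N(5, -5))/(V + 40615) = (-43196 + (-112 + 5))/(-29287 + 40615) = (-43196 - 107)/11328 = -43303*1/11328 = -43303/11328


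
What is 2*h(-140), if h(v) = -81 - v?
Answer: 118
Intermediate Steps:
2*h(-140) = 2*(-81 - 1*(-140)) = 2*(-81 + 140) = 2*59 = 118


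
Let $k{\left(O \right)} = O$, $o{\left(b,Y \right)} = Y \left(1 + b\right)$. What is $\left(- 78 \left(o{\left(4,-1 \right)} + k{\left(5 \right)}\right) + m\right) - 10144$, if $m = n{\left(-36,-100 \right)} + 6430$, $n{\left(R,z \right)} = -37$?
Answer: $-3751$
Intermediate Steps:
$m = 6393$ ($m = -37 + 6430 = 6393$)
$\left(- 78 \left(o{\left(4,-1 \right)} + k{\left(5 \right)}\right) + m\right) - 10144 = \left(- 78 \left(- (1 + 4) + 5\right) + 6393\right) - 10144 = \left(- 78 \left(\left(-1\right) 5 + 5\right) + 6393\right) - 10144 = \left(- 78 \left(-5 + 5\right) + 6393\right) - 10144 = \left(\left(-78\right) 0 + 6393\right) - 10144 = \left(0 + 6393\right) - 10144 = 6393 - 10144 = -3751$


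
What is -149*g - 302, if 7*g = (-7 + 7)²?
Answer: -302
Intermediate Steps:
g = 0 (g = (-7 + 7)²/7 = (⅐)*0² = (⅐)*0 = 0)
-149*g - 302 = -149*0 - 302 = 0 - 302 = -302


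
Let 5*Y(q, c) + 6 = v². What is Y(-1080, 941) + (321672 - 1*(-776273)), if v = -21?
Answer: 1098032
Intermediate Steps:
Y(q, c) = 87 (Y(q, c) = -6/5 + (⅕)*(-21)² = -6/5 + (⅕)*441 = -6/5 + 441/5 = 87)
Y(-1080, 941) + (321672 - 1*(-776273)) = 87 + (321672 - 1*(-776273)) = 87 + (321672 + 776273) = 87 + 1097945 = 1098032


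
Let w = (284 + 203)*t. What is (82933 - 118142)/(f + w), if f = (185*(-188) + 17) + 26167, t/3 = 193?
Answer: -35209/273377 ≈ -0.12879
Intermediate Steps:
t = 579 (t = 3*193 = 579)
f = -8596 (f = (-34780 + 17) + 26167 = -34763 + 26167 = -8596)
w = 281973 (w = (284 + 203)*579 = 487*579 = 281973)
(82933 - 118142)/(f + w) = (82933 - 118142)/(-8596 + 281973) = -35209/273377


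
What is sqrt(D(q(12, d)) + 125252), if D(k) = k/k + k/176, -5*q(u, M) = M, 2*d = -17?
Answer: sqrt(24248982670)/440 ≈ 353.91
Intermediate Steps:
d = -17/2 (d = (1/2)*(-17) = -17/2 ≈ -8.5000)
q(u, M) = -M/5
D(k) = 1 + k/176 (D(k) = 1 + k*(1/176) = 1 + k/176)
sqrt(D(q(12, d)) + 125252) = sqrt((1 + (-1/5*(-17/2))/176) + 125252) = sqrt((1 + (1/176)*(17/10)) + 125252) = sqrt((1 + 17/1760) + 125252) = sqrt(1777/1760 + 125252) = sqrt(220445297/1760) = sqrt(24248982670)/440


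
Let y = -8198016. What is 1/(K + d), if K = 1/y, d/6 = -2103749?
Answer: -8198016/103479407771905 ≈ -7.9224e-8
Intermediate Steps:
d = -12622494 (d = 6*(-2103749) = -12622494)
K = -1/8198016 (K = 1/(-8198016) = -1/8198016 ≈ -1.2198e-7)
1/(K + d) = 1/(-1/8198016 - 12622494) = 1/(-103479407771905/8198016) = -8198016/103479407771905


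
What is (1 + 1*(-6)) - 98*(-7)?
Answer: 681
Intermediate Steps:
(1 + 1*(-6)) - 98*(-7) = (1 - 6) + 686 = -5 + 686 = 681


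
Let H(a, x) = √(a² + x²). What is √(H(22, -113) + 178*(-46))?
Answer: √(-8188 + √13253) ≈ 89.849*I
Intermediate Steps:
√(H(22, -113) + 178*(-46)) = √(√(22² + (-113)²) + 178*(-46)) = √(√(484 + 12769) - 8188) = √(√13253 - 8188) = √(-8188 + √13253)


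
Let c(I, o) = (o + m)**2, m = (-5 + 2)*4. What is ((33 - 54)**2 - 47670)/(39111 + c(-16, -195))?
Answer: -15743/27320 ≈ -0.57624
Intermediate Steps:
m = -12 (m = -3*4 = -12)
c(I, o) = (-12 + o)**2 (c(I, o) = (o - 12)**2 = (-12 + o)**2)
((33 - 54)**2 - 47670)/(39111 + c(-16, -195)) = ((33 - 54)**2 - 47670)/(39111 + (-12 - 195)**2) = ((-21)**2 - 47670)/(39111 + (-207)**2) = (441 - 47670)/(39111 + 42849) = -47229/81960 = -47229*1/81960 = -15743/27320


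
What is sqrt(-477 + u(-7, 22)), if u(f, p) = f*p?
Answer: I*sqrt(631) ≈ 25.12*I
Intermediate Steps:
sqrt(-477 + u(-7, 22)) = sqrt(-477 - 7*22) = sqrt(-477 - 154) = sqrt(-631) = I*sqrt(631)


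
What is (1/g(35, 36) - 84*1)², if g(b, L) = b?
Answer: 8637721/1225 ≈ 7051.2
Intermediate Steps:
(1/g(35, 36) - 84*1)² = (1/35 - 84*1)² = (1/35 - 84)² = (-2939/35)² = 8637721/1225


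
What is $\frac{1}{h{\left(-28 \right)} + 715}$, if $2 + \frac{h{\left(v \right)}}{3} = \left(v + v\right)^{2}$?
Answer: $\frac{1}{10117} \approx 9.8843 \cdot 10^{-5}$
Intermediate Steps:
$h{\left(v \right)} = -6 + 12 v^{2}$ ($h{\left(v \right)} = -6 + 3 \left(v + v\right)^{2} = -6 + 3 \left(2 v\right)^{2} = -6 + 3 \cdot 4 v^{2} = -6 + 12 v^{2}$)
$\frac{1}{h{\left(-28 \right)} + 715} = \frac{1}{\left(-6 + 12 \left(-28\right)^{2}\right) + 715} = \frac{1}{\left(-6 + 12 \cdot 784\right) + 715} = \frac{1}{\left(-6 + 9408\right) + 715} = \frac{1}{9402 + 715} = \frac{1}{10117}$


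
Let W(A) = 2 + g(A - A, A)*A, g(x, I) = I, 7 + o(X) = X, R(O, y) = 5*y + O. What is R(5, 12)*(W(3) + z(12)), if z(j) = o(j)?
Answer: 1040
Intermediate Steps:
R(O, y) = O + 5*y
o(X) = -7 + X
z(j) = -7 + j
W(A) = 2 + A² (W(A) = 2 + A*A = 2 + A²)
R(5, 12)*(W(3) + z(12)) = (5 + 5*12)*((2 + 3²) + (-7 + 12)) = (5 + 60)*((2 + 9) + 5) = 65*(11 + 5) = 65*16 = 1040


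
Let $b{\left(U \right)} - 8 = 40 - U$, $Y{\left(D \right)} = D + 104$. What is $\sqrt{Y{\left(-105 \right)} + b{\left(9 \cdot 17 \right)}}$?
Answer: $i \sqrt{106} \approx 10.296 i$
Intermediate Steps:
$Y{\left(D \right)} = 104 + D$
$b{\left(U \right)} = 48 - U$ ($b{\left(U \right)} = 8 - \left(-40 + U\right) = 48 - U$)
$\sqrt{Y{\left(-105 \right)} + b{\left(9 \cdot 17 \right)}} = \sqrt{\left(104 - 105\right) + \left(48 - 9 \cdot 17\right)} = \sqrt{-1 + \left(48 - 153\right)} = \sqrt{-1 - 105} = \sqrt{-106} = i \sqrt{106}$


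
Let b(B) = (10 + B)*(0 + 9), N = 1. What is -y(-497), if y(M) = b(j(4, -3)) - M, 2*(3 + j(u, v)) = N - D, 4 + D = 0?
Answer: -1165/2 ≈ -582.50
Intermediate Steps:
D = -4 (D = -4 + 0 = -4)
j(u, v) = -½ (j(u, v) = -3 + (1 - 1*(-4))/2 = -3 + (1 + 4)/2 = -3 + (½)*5 = -3 + 5/2 = -½)
b(B) = 90 + 9*B (b(B) = (10 + B)*9 = 90 + 9*B)
y(M) = 171/2 - M (y(M) = (90 + 9*(-½)) - M = (90 - 9/2) - M = 171/2 - M)
-y(-497) = -(171/2 - 1*(-497)) = -(171/2 + 497) = -1*1165/2 = -1165/2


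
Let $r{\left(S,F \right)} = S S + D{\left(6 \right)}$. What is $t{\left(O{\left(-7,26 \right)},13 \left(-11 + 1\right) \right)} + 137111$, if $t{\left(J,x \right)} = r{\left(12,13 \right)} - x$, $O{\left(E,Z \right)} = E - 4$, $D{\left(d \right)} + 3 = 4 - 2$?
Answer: $137384$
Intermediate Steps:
$D{\left(d \right)} = -1$ ($D{\left(d \right)} = -3 + \left(4 - 2\right) = -3 + 2 = -1$)
$r{\left(S,F \right)} = -1 + S^{2}$ ($r{\left(S,F \right)} = S S - 1 = S^{2} - 1 = -1 + S^{2}$)
$O{\left(E,Z \right)} = -4 + E$
$t{\left(J,x \right)} = 143 - x$ ($t{\left(J,x \right)} = \left(-1 + 12^{2}\right) - x = \left(-1 + 144\right) - x = 143 - x$)
$t{\left(O{\left(-7,26 \right)},13 \left(-11 + 1\right) \right)} + 137111 = \left(143 - 13 \left(-11 + 1\right)\right) + 137111 = \left(143 - 13 \left(-10\right)\right) + 137111 = \left(143 - -130\right) + 137111 = \left(143 + 130\right) + 137111 = 273 + 137111 = 137384$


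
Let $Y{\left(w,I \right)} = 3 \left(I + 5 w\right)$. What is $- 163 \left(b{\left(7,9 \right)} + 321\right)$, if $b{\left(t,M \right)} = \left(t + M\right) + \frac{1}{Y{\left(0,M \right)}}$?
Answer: $- \frac{1483300}{27} \approx -54937.0$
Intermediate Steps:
$Y{\left(w,I \right)} = 3 I + 15 w$
$b{\left(t,M \right)} = M + t + \frac{1}{3 M}$ ($b{\left(t,M \right)} = \left(t + M\right) + \frac{1}{3 M + 15 \cdot 0} = \left(M + t\right) + \frac{1}{3 M + 0} = \left(M + t\right) + \frac{1}{3 M} = M + t + \frac{1}{3 M}$)
$- 163 \left(b{\left(7,9 \right)} + 321\right) = - 163 \left(\left(9 + 7 + \frac{1}{3 \cdot 9}\right) + 321\right) = - 163 \left(\left(9 + 7 + \frac{1}{3} \cdot \frac{1}{9}\right) + 321\right) = - 163 \left(\left(9 + 7 + \frac{1}{27}\right) + 321\right) = - 163 \left(\frac{433}{27} + 321\right) = \left(-163\right) \frac{9100}{27} = - \frac{1483300}{27}$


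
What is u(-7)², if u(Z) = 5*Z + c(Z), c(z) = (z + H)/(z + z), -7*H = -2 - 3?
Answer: 2866249/2401 ≈ 1193.8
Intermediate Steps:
H = 5/7 (H = -(-2 - 3)/7 = -⅐*(-5) = 5/7 ≈ 0.71429)
c(z) = (5/7 + z)/(2*z) (c(z) = (z + 5/7)/(z + z) = (5/7 + z)/((2*z)) = (5/7 + z)*(1/(2*z)) = (5/7 + z)/(2*z))
u(Z) = 5*Z + (5 + 7*Z)/(14*Z)
u(-7)² = (½ + 5*(-7) + (5/14)/(-7))² = (½ - 35 + (5/14)*(-⅐))² = (½ - 35 - 5/98)² = (-1693/49)² = 2866249/2401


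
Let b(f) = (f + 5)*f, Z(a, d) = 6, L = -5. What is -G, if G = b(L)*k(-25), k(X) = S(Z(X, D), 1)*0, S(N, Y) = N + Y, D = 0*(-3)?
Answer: 0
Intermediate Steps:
D = 0
k(X) = 0 (k(X) = (6 + 1)*0 = 7*0 = 0)
b(f) = f*(5 + f) (b(f) = (5 + f)*f = f*(5 + f))
G = 0 (G = -5*(5 - 5)*0 = -5*0*0 = 0*0 = 0)
-G = -1*0 = 0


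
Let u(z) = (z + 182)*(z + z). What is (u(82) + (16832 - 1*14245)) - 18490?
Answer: 27393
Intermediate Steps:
u(z) = 2*z*(182 + z) (u(z) = (182 + z)*(2*z) = 2*z*(182 + z))
(u(82) + (16832 - 1*14245)) - 18490 = (2*82*(182 + 82) + (16832 - 1*14245)) - 18490 = (2*82*264 + (16832 - 14245)) - 18490 = (43296 + 2587) - 18490 = 45883 - 18490 = 27393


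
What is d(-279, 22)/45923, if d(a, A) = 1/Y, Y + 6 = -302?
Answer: -1/14144284 ≈ -7.0700e-8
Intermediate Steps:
Y = -308 (Y = -6 - 302 = -308)
d(a, A) = -1/308 (d(a, A) = 1/(-308) = -1/308)
d(-279, 22)/45923 = -1/308/45923 = -1/308*1/45923 = -1/14144284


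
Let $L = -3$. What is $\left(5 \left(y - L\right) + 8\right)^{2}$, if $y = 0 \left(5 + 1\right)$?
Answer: $529$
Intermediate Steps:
$y = 0$ ($y = 0 \cdot 6 = 0$)
$\left(5 \left(y - L\right) + 8\right)^{2} = \left(5 \left(0 - -3\right) + 8\right)^{2} = \left(5 \left(0 + 3\right) + 8\right)^{2} = \left(5 \cdot 3 + 8\right)^{2} = \left(15 + 8\right)^{2} = 23^{2} = 529$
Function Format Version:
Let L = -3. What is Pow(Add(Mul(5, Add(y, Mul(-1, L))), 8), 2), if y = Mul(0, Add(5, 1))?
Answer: 529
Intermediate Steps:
y = 0 (y = Mul(0, 6) = 0)
Pow(Add(Mul(5, Add(y, Mul(-1, L))), 8), 2) = Pow(Add(Mul(5, Add(0, Mul(-1, -3))), 8), 2) = Pow(Add(Mul(5, Add(0, 3)), 8), 2) = Pow(Add(Mul(5, 3), 8), 2) = Pow(Add(15, 8), 2) = Pow(23, 2) = 529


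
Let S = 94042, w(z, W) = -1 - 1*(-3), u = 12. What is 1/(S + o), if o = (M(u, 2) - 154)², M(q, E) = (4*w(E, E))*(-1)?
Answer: 1/120286 ≈ 8.3135e-6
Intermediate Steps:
w(z, W) = 2 (w(z, W) = -1 + 3 = 2)
M(q, E) = -8 (M(q, E) = (4*2)*(-1) = 8*(-1) = -8)
o = 26244 (o = (-8 - 154)² = (-162)² = 26244)
1/(S + o) = 1/(94042 + 26244) = 1/120286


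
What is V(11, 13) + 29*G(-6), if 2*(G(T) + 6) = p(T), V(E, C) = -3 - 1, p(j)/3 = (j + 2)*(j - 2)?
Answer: 1214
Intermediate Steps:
p(j) = 3*(-2 + j)*(2 + j) (p(j) = 3*((j + 2)*(j - 2)) = 3*((2 + j)*(-2 + j)) = 3*((-2 + j)*(2 + j)) = 3*(-2 + j)*(2 + j))
V(E, C) = -4
G(T) = -12 + 3*T²/2 (G(T) = -6 + (-12 + 3*T²)/2 = -6 + (-6 + 3*T²/2) = -12 + 3*T²/2)
V(11, 13) + 29*G(-6) = -4 + 29*(-12 + (3/2)*(-6)²) = -4 + 29*(-12 + (3/2)*36) = -4 + 29*(-12 + 54) = -4 + 29*42 = -4 + 1218 = 1214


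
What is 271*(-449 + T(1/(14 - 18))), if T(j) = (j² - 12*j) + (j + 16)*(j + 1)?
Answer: -941183/8 ≈ -1.1765e+5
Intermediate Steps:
T(j) = j² - 12*j + (1 + j)*(16 + j) (T(j) = (j² - 12*j) + (16 + j)*(1 + j) = (j² - 12*j) + (1 + j)*(16 + j) = j² - 12*j + (1 + j)*(16 + j))
271*(-449 + T(1/(14 - 18))) = 271*(-449 + (16 + 2*(1/(14 - 18))² + 5/(14 - 18))) = 271*(-449 + (16 + 2*(1/(-4))² + 5/(-4))) = 271*(-449 + (16 + 2*(-¼)² + 5*(-¼))) = 271*(-449 + (16 + 2*(1/16) - 5/4)) = 271*(-449 + (16 + ⅛ - 5/4)) = 271*(-449 + 119/8) = 271*(-3473/8) = -941183/8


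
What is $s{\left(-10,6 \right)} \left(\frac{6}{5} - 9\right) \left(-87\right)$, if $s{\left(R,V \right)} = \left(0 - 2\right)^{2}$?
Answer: $\frac{13572}{5} \approx 2714.4$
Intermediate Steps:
$s{\left(R,V \right)} = 4$ ($s{\left(R,V \right)} = \left(-2\right)^{2} = 4$)
$s{\left(-10,6 \right)} \left(\frac{6}{5} - 9\right) \left(-87\right) = 4 \left(\frac{6}{5} - 9\right) \left(-87\right) = 4 \left(- \frac{39}{5}\right) \left(-87\right) = \left(- \frac{156}{5}\right) \left(-87\right) = \frac{13572}{5}$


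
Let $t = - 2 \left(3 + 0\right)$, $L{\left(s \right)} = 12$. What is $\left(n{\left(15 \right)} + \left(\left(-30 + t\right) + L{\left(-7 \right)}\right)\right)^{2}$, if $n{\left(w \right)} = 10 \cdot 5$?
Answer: $676$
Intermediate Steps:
$n{\left(w \right)} = 50$
$t = -6$ ($t = \left(-2\right) 3 = -6$)
$\left(n{\left(15 \right)} + \left(\left(-30 + t\right) + L{\left(-7 \right)}\right)\right)^{2} = \left(50 + \left(\left(-30 - 6\right) + 12\right)\right)^{2} = \left(50 + \left(-36 + 12\right)\right)^{2} = \left(50 - 24\right)^{2} = 26^{2} = 676$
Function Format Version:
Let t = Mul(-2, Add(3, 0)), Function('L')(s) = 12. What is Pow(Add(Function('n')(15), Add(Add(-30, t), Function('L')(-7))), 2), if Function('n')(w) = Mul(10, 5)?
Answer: 676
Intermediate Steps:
Function('n')(w) = 50
t = -6 (t = Mul(-2, 3) = -6)
Pow(Add(Function('n')(15), Add(Add(-30, t), Function('L')(-7))), 2) = Pow(Add(50, Add(Add(-30, -6), 12)), 2) = Pow(Add(50, Add(-36, 12)), 2) = Pow(Add(50, -24), 2) = Pow(26, 2) = 676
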